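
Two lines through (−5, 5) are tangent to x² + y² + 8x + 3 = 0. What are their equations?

A line y − (5) = m(x − (−5)) is tangent when its distance from (−4, 0) is √13:
(1m − (−5))² = 13(m² + 1)
6m² − 5m − 6 = 0, so m = 3/2 or m = −2/3.
With m = 3/2: 3x − 2y = −25. With m = −2/3: 2x + 3y = 5.

3x − 2y = −25 and 2x + 3y = 5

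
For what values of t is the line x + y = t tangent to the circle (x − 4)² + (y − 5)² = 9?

t = 9 ± 3√2

Tangency holds when the distance from the centre (4, 5) to the line equals the radius 3:
|1·4 + 1·5 − t| / √2 = 3
|t − (9)| = 3√2.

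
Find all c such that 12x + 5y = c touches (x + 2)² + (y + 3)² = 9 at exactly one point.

The line touches the circle iff its distance from (−2, −3) is 3:
|12·(−2) + 5·(−3) − c| / √169 = 3
|c − (−39)| = 3·13, so c = 0 or c = −78.

c = −78 or c = 0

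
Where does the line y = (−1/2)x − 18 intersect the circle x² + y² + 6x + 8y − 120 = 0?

(−12, −12) and (−4, −16)

From the line, y = (−36 − x)/2. Substituting:
5x² + 80x + 240 = 0  ⟹  x² + 16x + 48 = 0
x = −4 or x = −12, giving (−4, −16) and (−12, −12).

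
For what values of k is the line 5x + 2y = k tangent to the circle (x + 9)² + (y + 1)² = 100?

The line touches the circle iff its distance from (−9, −1) is 10:
|5·(−9) + 2·(−1) − k| / √29 = 10
|k − (−47)| = 10√29.

k = −47 ± 10√29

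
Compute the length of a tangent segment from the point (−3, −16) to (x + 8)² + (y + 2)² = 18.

The centre is (−8, −2) and r = 3√2. The square of the distance from P to the centre is 25 + 196 = 221.
Power of the point: PT² = |PO|² − r² = 203, so PT = √203.

√203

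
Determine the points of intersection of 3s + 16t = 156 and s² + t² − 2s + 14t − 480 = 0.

Substitute t = (156 − 3s)/16:
265s² − 2120s − 63600 = 0  ⟹  s² − 8s − 240 = 0
s = 20 or s = −12, giving (20, 6) and (−12, 12).

(−12, 12) and (20, 6)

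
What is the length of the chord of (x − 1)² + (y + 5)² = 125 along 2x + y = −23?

The distance from (1, −5) to the line is 20/√5, and r² = 125.
Chord = 2√(r² − d²) = 2·√(45) = 6√5.

6√5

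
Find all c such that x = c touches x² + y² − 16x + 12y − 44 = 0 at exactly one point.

c = −4 or c = 20

For a tangent, require d(centre, line) = r = 12.
|1·8 + 0·(−6) − c| / √1 = 12
|c − (8)| = 12, so c = 20 or c = −4.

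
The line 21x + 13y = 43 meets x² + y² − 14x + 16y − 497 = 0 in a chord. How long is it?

2√610

Substitute y = (43 − 21x)/13:
610x² − 8540x − 73200 = 0  ⟹  x² − 14x − 120 = 0
x = 20 or x = −6, giving (20, −29) and (−6, 13).
Chord length = distance between (20, −29) and (−6, 13) = √2440 = 2√610.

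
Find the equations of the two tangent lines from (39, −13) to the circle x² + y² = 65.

Write the tangent as mx − y + (−13 − m·(39)) = 0 and set its distance from the centre to √65:
(−39m − (13))² = 65(m² + 1)
56m² + 39m + 4 = 0, so m = −1/8 or m = −4/7.
Through (39, −13) these give x + 8y = −65 and 4x + 7y = 65.

x + 8y = −65 and 4x + 7y = 65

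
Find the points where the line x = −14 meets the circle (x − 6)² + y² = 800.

(−14, −20) and (−14, 20)

The line gives x = −14. Substituting into the circle:
y² − 400 = 0
y = 20 or y = −20, giving (−14, 20) and (−14, −20).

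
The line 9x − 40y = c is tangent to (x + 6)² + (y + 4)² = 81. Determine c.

c = −263 or c = 475

For a tangent, require d(centre, line) = r = 9.
|9·(−6) − 40·(−4) − c| / √1681 = 9
|c − (106)| = 9·41, so c = 475 or c = −263.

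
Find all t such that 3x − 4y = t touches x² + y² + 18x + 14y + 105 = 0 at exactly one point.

For a tangent, require d(centre, line) = r = 5.
|3·(−9) − 4·(−7) − t| / √25 = 5
|t − (1)| = 5·5, so t = 26 or t = −24.

t = −24 or t = 26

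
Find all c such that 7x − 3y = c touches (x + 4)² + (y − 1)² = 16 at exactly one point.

c = −31 ± 4√58

For a tangent, require d(centre, line) = r = 4.
|7·(−4) − 3·1 − c| / √58 = 4
|c − (−31)| = 4√58.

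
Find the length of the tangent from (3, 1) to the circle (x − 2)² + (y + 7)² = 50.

The centre is (2, −7) and r = 5√2. The square of the distance from P to the centre is 1 + 64 = 65.
The tangent meets the radius at right angles, so tangent² = |PO|² − r² = 65 − 50 = 15.

√15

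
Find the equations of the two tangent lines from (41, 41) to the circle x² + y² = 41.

5x − 4y = 41 and 4x − 5y = −41

Let a tangent through (41, 41) have slope m. Its distance from (0, 0) must equal √41:
[m·(−41) − (−41)]² = 41(m² + 1)
20m² − 41m + 20 = 0, so m = 5/4 or m = 4/5.
With m = 5/4: 5x − 4y = 41. With m = 4/5: 4x − 5y = −41.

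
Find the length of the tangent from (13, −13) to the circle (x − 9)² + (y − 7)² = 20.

6√11

The centre is (9, 7) and r = 2√5. The square of the distance from P to the centre is 16 + 400 = 416.
Power of the point: PT² = |PO|² − r² = 396, so PT = 6√11.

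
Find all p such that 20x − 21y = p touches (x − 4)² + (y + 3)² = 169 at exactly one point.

p = −234 or p = 520

For a tangent, require d(centre, line) = r = 13.
|20·4 − 21·(−3) − p| / √841 = 13
|p − (143)| = 13·29, so p = 520 or p = −234.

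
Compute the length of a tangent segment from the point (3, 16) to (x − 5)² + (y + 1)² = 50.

9√3

With centre O = (5, −1), |OP|² = 293 and r² = 50.
Power of the point: PT² = |PO|² − r² = 243, so PT = 9√3.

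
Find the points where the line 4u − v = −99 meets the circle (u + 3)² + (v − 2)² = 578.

(−26, −5) and (−20, 19)

Substitute v = 4u + 99:
17u² + 782u + 8840 = 0  ⟹  u² + 46u + 520 = 0
u = −20 or u = −26, giving (−20, 19) and (−26, −5).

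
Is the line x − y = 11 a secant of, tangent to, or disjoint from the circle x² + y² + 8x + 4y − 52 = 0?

d² = (1·(−4) − 1·(−2) − (11))²/2 = 169/2; r² = 72.
Since d² > r², the line lies outside the circle.

disjoint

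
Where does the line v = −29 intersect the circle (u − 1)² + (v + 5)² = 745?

From the line, v = −29. Substituting:
u² − 2u − 168 = 0
u = 14 or u = −12, giving (14, −29) and (−12, −29).

(−12, −29) and (14, −29)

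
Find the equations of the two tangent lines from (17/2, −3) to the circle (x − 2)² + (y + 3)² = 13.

2x − 3y = 26 and 2x + 3y = 8

Write the tangent as mx − y + (−3 − m·(17/2)) = 0 and set its distance from the centre to √13:
[m·(−13/2) − (0)]² = 13(m² + 1)
9m² − 4 = 0, so m = 2/3 or m = −2/3.
With m = 2/3: 2x − 3y = 26. With m = −2/3: 2x + 3y = 8.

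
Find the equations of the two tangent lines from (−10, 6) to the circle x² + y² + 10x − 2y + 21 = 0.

2x + y = −14 and x + 2y = 2

A line y − (6) = m(x − (−10)) is tangent when its distance from (−5, 1) is √5:
[m·(5) − (−5)]² = 5(m² + 1)
2m² + 5m + 2 = 0, so m = −2 or m = −1/2.
Through (−10, 6) these give 2x + y = −14 and x + 2y = 2.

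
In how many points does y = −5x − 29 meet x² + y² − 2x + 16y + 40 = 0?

0

Substituting the line into the circle gives 26x² + 208x + 417 = 0.
Discriminant = (208)² − 4·26·(417) = −104 < 0.
No real roots: the line does not meet the circle.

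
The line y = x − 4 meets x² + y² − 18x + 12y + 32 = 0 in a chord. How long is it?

The distance from (9, −6) to the line is 11/√2, and r² = 85.
Chord = 2√(r² − d²) = 2·√(49/2) = 7√2.

7√2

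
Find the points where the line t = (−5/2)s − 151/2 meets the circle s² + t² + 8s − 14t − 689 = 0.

(−31, 2) and (−27, −8)

Substitute t = (−151 − 5s)/2:
29s² + 1682s + 24273 = 0  ⟹  s² + 58s + 837 = 0
s = −27 or s = −31, giving (−27, −8) and (−31, 2).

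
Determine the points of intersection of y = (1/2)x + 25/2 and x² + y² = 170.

(−11, 7) and (1, 13)

Express y = (25 + x)/2 and substitute into the circle:
5x² + 50x − 55 = 0  ⟹  x² + 10x − 11 = 0
x = 1 or x = −11, giving (1, 13) and (−11, 7).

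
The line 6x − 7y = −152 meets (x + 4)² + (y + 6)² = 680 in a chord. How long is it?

The distance from (−4, −6) to the line is 170/√85, and r² = 680.
Half the chord is √(r² − d²) = √(340), so the full chord is 4√85.

4√85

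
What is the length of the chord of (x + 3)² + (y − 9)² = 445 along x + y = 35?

7√2

Centre (−3, 9), r² = 445. Perpendicular distance d from centre to line = |−29| / √2 = 29/√2.
Chord = 2√(r² − d²) = 2·√(49/2) = 7√2.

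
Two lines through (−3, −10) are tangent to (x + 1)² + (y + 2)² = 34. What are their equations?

5x + 3y = −45 and 3x − 5y = 41

Write the tangent as mx − y + (−10 − m·(−3)) = 0 and set its distance from the centre to √34:
(2m − (8))² = 34(m² + 1)
15m² + 16m − 15 = 0, so m = −5/3 or m = 3/5.
With m = −5/3: 5x + 3y = −45. With m = 3/5: 3x − 5y = 41.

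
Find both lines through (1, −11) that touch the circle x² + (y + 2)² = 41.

Let a tangent through (1, −11) have slope m. Its distance from (0, −2) must equal √41:
(−1m − (9))² = 41(m² + 1)
20m² − 9m − 20 = 0, so m = 5/4 or m = −4/5.
With m = 5/4: 5x − 4y = 49. With m = −4/5: 4x + 5y = −51.

5x − 4y = 49 and 4x + 5y = −51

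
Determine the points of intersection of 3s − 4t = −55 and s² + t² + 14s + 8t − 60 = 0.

Express t = (55 + 3s)/4 and substitute into the circle:
25s² + 650s + 3825 = 0  ⟹  s² + 26s + 153 = 0
s = −9 or s = −17, giving (−9, 7) and (−17, 1).

(−17, 1) and (−9, 7)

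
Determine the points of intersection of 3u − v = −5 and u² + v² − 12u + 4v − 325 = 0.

Express v = 3u + 5 and substitute into the circle:
10u² + 30u − 280 = 0  ⟹  u² + 3u − 28 = 0
u = 4 or u = −7, giving (4, 17) and (−7, −16).

(−7, −16) and (4, 17)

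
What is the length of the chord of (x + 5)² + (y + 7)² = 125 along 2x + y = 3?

Centre (−5, −7), r² = 125. Perpendicular distance d from centre to line = |−20| / √5 = 20/√5.
Chord = 2√(r² − d²) = 2·√(45) = 6√5.

6√5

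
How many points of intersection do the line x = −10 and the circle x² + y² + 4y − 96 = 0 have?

Centre (0, −2), r² = 100. Distance² from centre to line = (10)² = 100.
Since d² = r², the line is tangent.

1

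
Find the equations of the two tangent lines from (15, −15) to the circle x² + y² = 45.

Write the tangent as mx − y + (−15 − m·(15)) = 0 and set its distance from the centre to 3√5:
[m·(−15) − (15)]² = 45(m² + 1)
2m² + 5m + 2 = 0, so m = −2 or m = −1/2.
With m = −2: 2x + y = 15. With m = −1/2: x + 2y = −15.

2x + y = 15 and x + 2y = −15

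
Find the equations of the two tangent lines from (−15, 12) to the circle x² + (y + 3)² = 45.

x + 2y = 9 and 2x + y = −18

Write the tangent as mx − y + (12 − m·(−15)) = 0 and set its distance from the centre to 3√5:
(15m − (−15))² = 45(m² + 1)
2m² + 5m + 2 = 0, so m = −1/2 or m = −2.
With m = −1/2: x + 2y = 9. With m = −2: 2x + y = −18.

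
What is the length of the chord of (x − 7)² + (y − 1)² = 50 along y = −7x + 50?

10√2

The distance from (7, 1) to the line is 0/√50, and r² = 50.
Half the chord is √(r² − d²) = √(50), so the full chord is 10√2.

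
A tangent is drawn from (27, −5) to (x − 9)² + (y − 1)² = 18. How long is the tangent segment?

3√38

Centre (9, 1), r² = 18. |PO|² = (18)² + (−6)² = 360.
By the tangent–radius right angle, tangent length = √(|PO|² − r²) = √342 = 3√38.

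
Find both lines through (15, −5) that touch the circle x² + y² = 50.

x − 7y = 50 and x + y = 10

Let a tangent through (15, −5) have slope m. Its distance from (0, 0) must equal 5√2:
[m·(−15) − (5)]² = 50(m² + 1)
7m² + 6m − 1 = 0, so m = 1/7 or m = −1.
With m = 1/7: x − 7y = 50. With m = −1: x + y = 10.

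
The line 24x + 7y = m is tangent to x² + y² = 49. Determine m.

m = −175 or m = 175

For a tangent, require d(centre, line) = r = 7.
|24·0 + 7·0 − m| / √625 = 7
|m| = 7·25, so m = 175 or m = −175.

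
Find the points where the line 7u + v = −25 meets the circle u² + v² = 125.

(−5, 10) and (−2, −11)

Express v = −7u − 25 and substitute into the circle:
50u² + 350u + 500 = 0  ⟹  u² + 7u + 10 = 0
u = −2 or u = −5, giving (−2, −11) and (−5, 10).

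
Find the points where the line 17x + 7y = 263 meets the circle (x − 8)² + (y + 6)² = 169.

(13, 6) and (20, −11)

From the line, y = (263 − 17x)/7. Substituting:
338x² − 11154x + 87880 = 0  ⟹  x² − 33x + 260 = 0
x = 20 or x = 13, giving (20, −11) and (13, 6).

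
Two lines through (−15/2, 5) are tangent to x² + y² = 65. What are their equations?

Let a tangent through (−15/2, 5) have slope m. Its distance from (0, 0) must equal √65:
(15/2m − (−5))² = 65(m² + 1)
7m² − 60m + 32 = 0, so m = 8 or m = 4/7.
Through (−15/2, 5) these give 8x − y = −65 and 4x − 7y = −65.

8x − y = −65 and 4x − 7y = −65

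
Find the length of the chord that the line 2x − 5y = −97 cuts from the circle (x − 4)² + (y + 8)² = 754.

2√29

From the line, y = (97 + 2x)/5. Substituting:
29x² + 348x + 319 = 0  ⟹  x² + 12x + 11 = 0
x = −1 or x = −11, giving (−1, 19) and (−11, 15).
Chord length = distance between (−1, 19) and (−11, 15) = √116 = 2√29.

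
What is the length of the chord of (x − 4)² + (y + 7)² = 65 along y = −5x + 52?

√26

Substitute y = −5x + 52:
26x² − 598x + 3432 = 0  ⟹  x² − 23x + 132 = 0
x = 12 or x = 11, giving (12, −8) and (11, −3).
Chord length = distance between (12, −8) and (11, −3) = √26 = √26.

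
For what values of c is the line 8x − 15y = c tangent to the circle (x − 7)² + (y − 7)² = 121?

Tangency holds when the distance from the centre (7, 7) to the line equals the radius 11:
|8·7 − 15·7 − c| / √289 = 11
|c − (−49)| = 11·17, so c = 138 or c = −236.

c = −236 or c = 138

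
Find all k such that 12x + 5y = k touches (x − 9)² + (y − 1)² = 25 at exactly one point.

k = 48 or k = 178

For a tangent, require d(centre, line) = r = 5.
|12·9 + 5·1 − k| / √169 = 5
|k − (113)| = 5·13, so k = 178 or k = 48.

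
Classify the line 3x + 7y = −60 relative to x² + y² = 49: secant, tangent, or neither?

d² = (3·0 + 7·0 − (−60))²/58 = 1800/29; r² = 49.
Since d² > r², the line lies outside the circle.

neither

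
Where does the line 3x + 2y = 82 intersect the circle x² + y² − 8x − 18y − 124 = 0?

(14, 20) and (18, 14)

Express y = (82 − 3x)/2 and substitute into the circle:
13x² − 416x + 3276 = 0  ⟹  x² − 32x + 252 = 0
x = 18 or x = 14, giving (18, 14) and (14, 20).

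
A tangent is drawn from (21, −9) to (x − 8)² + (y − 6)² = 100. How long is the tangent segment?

7√6

With centre O = (8, 6), |OP|² = 394 and r² = 100.
Power of the point: PT² = |PO|² − r² = 294, so PT = 7√6.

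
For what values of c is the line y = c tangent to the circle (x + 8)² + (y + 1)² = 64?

For a tangent, require d(centre, line) = r = 8.
|0·(−8) + 1·(−1) − c| / √1 = 8
|c − (−1)| = 8, so c = 7 or c = −9.

c = −9 or c = 7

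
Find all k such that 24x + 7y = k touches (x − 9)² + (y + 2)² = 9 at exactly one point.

Tangency holds when the distance from the centre (9, −2) to the line equals the radius 3:
|24·9 + 7·(−2) − k| / √625 = 3
|k − (202)| = 3·25, so k = 277 or k = 127.

k = 127 or k = 277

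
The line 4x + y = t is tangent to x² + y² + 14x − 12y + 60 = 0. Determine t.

For a tangent, require d(centre, line) = r = 5.
|4·(−7) + 1·6 − t| / √17 = 5
|t − (−22)| = 5√17.

t = −22 ± 5√17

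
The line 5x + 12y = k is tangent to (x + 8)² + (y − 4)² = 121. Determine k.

k = −135 or k = 151

For a tangent, require d(centre, line) = r = 11.
|5·(−8) + 12·4 − k| / √169 = 11
|k − (8)| = 11·13, so k = 151 or k = −135.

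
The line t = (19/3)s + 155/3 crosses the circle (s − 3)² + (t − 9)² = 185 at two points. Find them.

(−8, 1) and (−5, 20)

Substitute t = (155 + 19s)/3:
370s² + 4810s + 14800 = 0  ⟹  s² + 13s + 40 = 0
s = −5 or s = −8, giving (−5, 20) and (−8, 1).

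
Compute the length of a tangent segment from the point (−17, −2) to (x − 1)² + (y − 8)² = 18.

The centre is (1, 8) and r = 3√2. The square of the distance from P to the centre is 324 + 100 = 424.
By the tangent–radius right angle, tangent length = √(|PO|² − r²) = √406.

√406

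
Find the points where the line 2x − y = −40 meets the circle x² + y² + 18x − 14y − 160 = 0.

(−22, −4) and (−8, 24)

From the line, y = 2x + 40. Substituting:
5x² + 150x + 880 = 0  ⟹  x² + 30x + 176 = 0
x = −8 or x = −22, giving (−8, 24) and (−22, −4).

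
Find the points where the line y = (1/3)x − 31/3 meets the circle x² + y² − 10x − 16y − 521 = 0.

Substitute y = (−31 + x)/3:
10x² − 200x − 2240 = 0  ⟹  x² − 20x − 224 = 0
x = 28 or x = −8, giving (28, −1) and (−8, −13).

(−8, −13) and (28, −1)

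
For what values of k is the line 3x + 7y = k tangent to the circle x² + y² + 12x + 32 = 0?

k = −18 ± 2√58

Tangency holds when the distance from the centre (−6, 0) to the line equals the radius 2:
|3·(−6) + 7·0 − k| / √58 = 2
|k − (−18)| = 2√58.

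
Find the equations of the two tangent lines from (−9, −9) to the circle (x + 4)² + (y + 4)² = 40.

3x + y = −36 and x + 3y = −36

A line y − (−9) = m(x − (−9)) is tangent when its distance from (−4, −4) is 2√10:
(5m − (5))² = 40(m² + 1)
3m² + 10m + 3 = 0, so m = −3 or m = −1/3.
Through (−9, −9) these give 3x + y = −36 and x + 3y = −36.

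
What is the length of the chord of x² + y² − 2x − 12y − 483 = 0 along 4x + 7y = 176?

The distance from (1, 6) to the line is 130/√65, and r² = 520.
Half the chord is √(r² − d²) = √(260), so the full chord is 4√65.

4√65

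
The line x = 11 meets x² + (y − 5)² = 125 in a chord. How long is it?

4

The distance from (0, 5) to the line is 11, and r² = 125.
Chord = 2√(r² − d²) = 2·√(4) = 4.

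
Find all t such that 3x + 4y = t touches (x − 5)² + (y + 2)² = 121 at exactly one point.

t = −48 or t = 62

For a tangent, require d(centre, line) = r = 11.
|3·5 + 4·(−2) − t| / √25 = 11
|t − (7)| = 11·5, so t = 62 or t = −48.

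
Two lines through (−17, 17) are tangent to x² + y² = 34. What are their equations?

3x + 5y = 34 and 5x + 3y = −34

Write the tangent as mx − y + (17 − m·(−17)) = 0 and set its distance from the centre to √34:
(17m − (−17))² = 34(m² + 1)
15m² + 34m + 15 = 0, so m = −3/5 or m = −5/3.
With m = −3/5: 3x + 5y = 34. With m = −5/3: 5x + 3y = −34.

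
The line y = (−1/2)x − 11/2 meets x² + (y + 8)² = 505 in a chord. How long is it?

20√5

Centre (0, −8), r² = 505. Perpendicular distance d from centre to line = |−5| / √5 = 5/√5.
Half the chord is √(r² − d²) = √(500), so the full chord is 20√5.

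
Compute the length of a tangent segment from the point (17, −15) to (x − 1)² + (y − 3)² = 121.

3√51

The centre is (1, 3) and r = 11. The square of the distance from P to the centre is 256 + 324 = 580.
Power of the point: PT² = |PO|² − r² = 459, so PT = 3√51.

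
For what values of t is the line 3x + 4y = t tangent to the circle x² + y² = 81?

t = −45 or t = 45

For a tangent, require d(centre, line) = r = 9.
|3·0 + 4·0 − t| / √25 = 9
|t| = 9·5, so t = 45 or t = −45.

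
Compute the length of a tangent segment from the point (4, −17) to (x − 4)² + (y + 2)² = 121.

The centre is (4, −2) and r = 11. The square of the distance from P to the centre is 0 + 225 = 225.
Power of the point: PT² = |PO|² − r² = 104, so PT = 2√26.

2√26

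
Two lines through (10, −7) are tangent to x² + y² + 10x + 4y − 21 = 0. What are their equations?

Let a tangent through (10, −7) have slope m. Its distance from (−5, −2) must equal 5√2:
(−15m − (5))² = 50(m² + 1)
7m² + 6m − 1 = 0, so m = −1 or m = 1/7.
With m = −1: x + y = 3. With m = 1/7: x − 7y = 59.

x + y = 3 and x − 7y = 59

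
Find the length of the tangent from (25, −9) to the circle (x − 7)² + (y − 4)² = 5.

Centre (7, 4), r² = 5. |PO|² = (18)² + (−13)² = 493.
Power of the point: PT² = |PO|² − r² = 488, so PT = 2√122.

2√122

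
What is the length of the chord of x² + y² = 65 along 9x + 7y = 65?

From the line, y = (65 − 9x)/7. Substituting:
130x² − 1170x + 1040 = 0  ⟹  x² − 9x + 8 = 0
x = 8 or x = 1, giving (8, −1) and (1, 8).
|(8, −1) − (1, 8)| = √((7)² + (−9)²) = √130.

√130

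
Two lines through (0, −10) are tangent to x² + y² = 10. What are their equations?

Write the tangent as mx − y + (−10 − m·(0)) = 0 and set its distance from the centre to √10:
[m·(0) − (10)]² = 10(m² + 1)
m² − 9 = 0, so m = 3 or m = −3.
Through (0, −10) these give 3x − y = 10 and 3x + y = −10.

3x − y = 10 and 3x + y = −10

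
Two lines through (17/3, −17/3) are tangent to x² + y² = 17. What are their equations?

Write the tangent as mx − y + (−17/3 − m·(17/3)) = 0 and set its distance from the centre to √17:
(−17/3m − (17/3))² = 17(m² + 1)
4m² + 17m + 4 = 0, so m = −1/4 or m = −4.
With m = −1/4: x + 4y = −17. With m = −4: 4x + y = 17.

x + 4y = −17 and 4x + y = 17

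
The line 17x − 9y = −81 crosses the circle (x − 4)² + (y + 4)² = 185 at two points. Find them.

Substitute y = (81 + 17x)/9:
370x² + 3330x = 0  ⟹  x² + 9x = 0
x = 0 or x = −9, giving (0, 9) and (−9, −8).

(−9, −8) and (0, 9)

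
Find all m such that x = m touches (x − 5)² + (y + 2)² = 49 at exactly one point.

For a tangent, require d(centre, line) = r = 7.
|1·5 + 0·(−2) − m| / √1 = 7
|m − (5)| = 7, so m = 12 or m = −2.

m = −2 or m = 12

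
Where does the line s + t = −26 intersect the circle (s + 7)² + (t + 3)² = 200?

Substitute t = −s − 26:
2s² + 60s + 378 = 0  ⟹  s² + 30s + 189 = 0
s = −9 or s = −21, giving (−9, −17) and (−21, −5).

(−21, −5) and (−9, −17)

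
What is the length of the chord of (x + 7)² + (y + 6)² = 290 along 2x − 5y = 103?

Express y = (−103 + 2x)/5 and substitute into the circle:
29x² + 58x − 696 = 0  ⟹  x² + 2x − 24 = 0
x = 4 or x = −6, giving (4, −19) and (−6, −23).
|(4, −19) − (−6, −23)| = √((10)² + (4)²) = 2√29.

2√29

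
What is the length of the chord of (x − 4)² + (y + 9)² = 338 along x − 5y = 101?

Express y = (−101 + x)/5 and substitute into the circle:
26x² − 312x − 4914 = 0  ⟹  x² − 12x − 189 = 0
x = 21 or x = −9, giving (21, −16) and (−9, −22).
Chord length = distance between (21, −16) and (−9, −22) = √936 = 6√26.

6√26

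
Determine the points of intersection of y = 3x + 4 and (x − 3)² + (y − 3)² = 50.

(−2, −2) and (2, 10)

Express y = 3x + 4 and substitute into the circle:
10x² − 40 = 0  ⟹  x² − 4 = 0
x = 2 or x = −2, giving (2, 10) and (−2, −2).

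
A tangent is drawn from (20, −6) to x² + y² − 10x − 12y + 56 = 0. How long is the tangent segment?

With centre O = (5, 6), |OP|² = 369 and r² = 5.
Power of the point: PT² = |PO|² − r² = 364, so PT = 2√91.

2√91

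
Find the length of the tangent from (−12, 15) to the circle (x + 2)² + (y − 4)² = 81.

2√35

The centre is (−2, 4) and r = 9. The square of the distance from P to the centre is 100 + 121 = 221.
The tangent meets the radius at right angles, so tangent² = |PO|² − r² = 221 − 81 = 140.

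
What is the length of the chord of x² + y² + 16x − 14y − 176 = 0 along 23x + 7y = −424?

17√2

Express y = (−424 − 23x)/7 and substitute into the circle:
578x² + 22542x + 212704 = 0  ⟹  x² + 39x + 368 = 0
x = −16 or x = −23, giving (−16, −8) and (−23, 15).
|(−16, −8) − (−23, 15)| = √((7)² + (−23)²) = 17√2.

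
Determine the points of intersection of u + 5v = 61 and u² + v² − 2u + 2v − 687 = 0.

Express v = (61 − u)/5 and substitute into the circle:
26u² − 182u − 12844 = 0  ⟹  u² − 7u − 494 = 0
u = 26 or u = −19, giving (26, 7) and (−19, 16).

(−19, 16) and (26, 7)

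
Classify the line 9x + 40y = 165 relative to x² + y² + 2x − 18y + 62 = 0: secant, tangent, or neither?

neither

Substituting the line into the circle gives 1681x² + 6710x + 7625 = 0.
Δ = 45024100 − 51270500 = −6246400.
No real roots: the line does not meet the circle.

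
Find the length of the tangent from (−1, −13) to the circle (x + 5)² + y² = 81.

2√26

The centre is (−5, 0) and r = 9. The square of the distance from P to the centre is 16 + 169 = 185.
The tangent meets the radius at right angles, so tangent² = |PO|² − r² = 185 − 81 = 104.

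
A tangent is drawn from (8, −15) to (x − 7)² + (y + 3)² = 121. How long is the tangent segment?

The centre is (7, −3) and r = 11. The square of the distance from P to the centre is 1 + 144 = 145.
The tangent meets the radius at right angles, so tangent² = |PO|² − r² = 145 − 121 = 24.

2√6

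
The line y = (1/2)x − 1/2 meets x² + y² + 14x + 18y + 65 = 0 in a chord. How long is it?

6√5

From the line, y = (−1 + x)/2. Substituting:
5x² + 90x + 225 = 0  ⟹  x² + 18x + 45 = 0
x = −3 or x = −15, giving (−3, −2) and (−15, −8).
|(−3, −2) − (−15, −8)| = √((12)² + (6)²) = 6√5.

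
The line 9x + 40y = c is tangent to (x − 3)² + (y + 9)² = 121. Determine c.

c = −784 or c = 118

The line touches the circle iff its distance from (3, −9) is 11:
|9·3 + 40·(−9) − c| / √1681 = 11
|c − (−333)| = 11·41, so c = 118 or c = −784.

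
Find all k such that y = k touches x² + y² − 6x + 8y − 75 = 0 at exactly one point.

k = −14 or k = 6

Tangency holds when the distance from the centre (3, −4) to the line equals the radius 10:
|0·3 + 1·(−4) − k| / √1 = 10
|k − (−4)| = 10, so k = 6 or k = −14.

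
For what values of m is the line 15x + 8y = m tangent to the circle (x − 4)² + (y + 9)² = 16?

Tangency holds when the distance from the centre (4, −9) to the line equals the radius 4:
|15·4 + 8·(−9) − m| / √289 = 4
|m − (−12)| = 4·17, so m = 56 or m = −80.

m = −80 or m = 56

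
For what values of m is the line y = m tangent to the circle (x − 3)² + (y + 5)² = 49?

m = −12 or m = 2

Tangency holds when the distance from the centre (3, −5) to the line equals the radius 7:
|0·3 + 1·(−5) − m| / √1 = 7
|m − (−5)| = 7, so m = 2 or m = −12.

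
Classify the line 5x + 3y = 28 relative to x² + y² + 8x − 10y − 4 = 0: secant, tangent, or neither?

secant

d² = (5·(−4) + 3·5 − (28))²/34 = 1089/34; r² = 45.
Since d² < r², the line cuts the circle twice.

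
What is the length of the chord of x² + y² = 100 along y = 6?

The distance from (0, 0) to the line is 6, and r² = 100.
Half the chord is √(r² − d²) = √(64), so the full chord is 16.

16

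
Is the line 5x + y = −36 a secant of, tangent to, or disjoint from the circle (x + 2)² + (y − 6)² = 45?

Substituting the line into the circle gives 26x² + 424x + 1723 = 0.
Δ = 179776 − 179192 = 584.
Two real roots: the line is a secant.

secant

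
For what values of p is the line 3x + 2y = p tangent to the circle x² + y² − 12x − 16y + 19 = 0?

p = 34 ± 9√13

For a tangent, require d(centre, line) = r = 9.
|3·6 + 2·8 − p| / √13 = 9
|p − (34)| = 9√13.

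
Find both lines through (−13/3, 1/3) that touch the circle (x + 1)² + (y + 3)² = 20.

2x − y = −9 and x − 2y = −5

Write the tangent as mx − y + (1/3 − m·(−13/3)) = 0 and set its distance from the centre to 2√5:
[m·(10/3) − (−10/3)]² = 20(m² + 1)
2m² − 5m + 2 = 0, so m = 2 or m = 1/2.
Through (−13/3, 1/3) these give 2x − y = −9 and x − 2y = −5.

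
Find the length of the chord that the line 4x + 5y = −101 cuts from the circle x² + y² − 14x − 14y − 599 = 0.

2√41

Substitute y = (−101 − 4x)/5:
41x² + 738x + 2296 = 0  ⟹  x² + 18x + 56 = 0
x = −4 or x = −14, giving (−4, −17) and (−14, −9).
|(−4, −17) − (−14, −9)| = √((10)² + (−8)²) = 2√41.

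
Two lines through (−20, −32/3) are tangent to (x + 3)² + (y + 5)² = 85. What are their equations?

Let a tangent through (−20, −32/3) have slope m. Its distance from (−3, −5) must equal √85:
(17m − (17/3))² = 85(m² + 1)
54m² − 51m − 14 = 0, so m = 7/6 or m = −2/9.
With m = 7/6: 7x − 6y = −76. With m = −2/9: 2x + 9y = −136.

7x − 6y = −76 and 2x + 9y = −136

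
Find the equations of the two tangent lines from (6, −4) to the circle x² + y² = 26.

x − 5y = 26 and 5x + y = 26

Write the tangent as mx − y + (−4 − m·(6)) = 0 and set its distance from the centre to √26:
(−6m − (4))² = 26(m² + 1)
5m² + 24m − 5 = 0, so m = 1/5 or m = −5.
With m = 1/5: x − 5y = 26. With m = −5: 5x + y = 26.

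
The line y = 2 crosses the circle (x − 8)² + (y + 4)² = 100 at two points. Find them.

(0, 2) and (16, 2)

Substitute y = 2:
x² − 16x = 0
x = 16 or x = 0, giving (16, 2) and (0, 2).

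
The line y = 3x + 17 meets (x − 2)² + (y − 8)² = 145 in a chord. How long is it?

7√10

Centre (2, 8), r² = 145. Perpendicular distance d from centre to line = |15| / √10 = 15/√10.
Half the chord is √(r² − d²) = √(245/2), so the full chord is 7√10.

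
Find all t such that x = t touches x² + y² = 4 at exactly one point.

t = −2 or t = 2

The line touches the circle iff its distance from (0, 0) is 2:
|1·0 + 0·0 − t| / √1 = 2
|t| = 2, so t = 2 or t = −2.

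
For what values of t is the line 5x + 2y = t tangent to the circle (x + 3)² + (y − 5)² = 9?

For a tangent, require d(centre, line) = r = 3.
|5·(−3) + 2·5 − t| / √29 = 3
|t − (−5)| = 3√29.

t = −5 ± 3√29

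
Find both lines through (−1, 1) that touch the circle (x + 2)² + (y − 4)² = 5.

Write the tangent as mx − y + (1 − m·(−1)) = 0 and set its distance from the centre to √5:
(−1m − (3))² = 5(m² + 1)
2m² − 3m − 2 = 0, so m = −1/2 or m = 2.
Through (−1, 1) these give x + 2y = 1 and 2x − y = −3.

x + 2y = 1 and 2x − y = −3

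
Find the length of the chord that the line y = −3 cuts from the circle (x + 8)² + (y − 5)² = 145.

The distance from (−8, 5) to the line is 8, and r² = 145.
Chord = 2√(r² − d²) = 2·√(81) = 18.

18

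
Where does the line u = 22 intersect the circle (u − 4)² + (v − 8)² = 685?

(22, −11) and (22, 27)

The line gives u = 22. Substituting into the circle:
v² − 16v − 297 = 0
v = 27 or v = −11, giving (22, 27) and (22, −11).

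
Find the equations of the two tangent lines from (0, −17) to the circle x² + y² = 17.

Let a tangent through (0, −17) have slope m. Its distance from (0, 0) must equal √17:
(0m − (17))² = 17(m² + 1)
m² − 16 = 0, so m = −4 or m = 4.
Through (0, −17) these give 4x + y = −17 and 4x − y = 17.

4x + y = −17 and 4x − y = 17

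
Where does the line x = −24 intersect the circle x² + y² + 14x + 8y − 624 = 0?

The line gives x = −24. Substituting into the circle:
y² + 8y − 384 = 0
y = 16 or y = −24, giving (−24, 16) and (−24, −24).

(−24, −24) and (−24, 16)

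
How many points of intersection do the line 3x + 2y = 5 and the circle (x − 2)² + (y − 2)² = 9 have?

Substituting the line into the circle gives 13x² − 22x − 19 = 0.
Discriminant = (−22)² − 4·13·(−19) = 1472 > 0.
Two real roots: the line is a secant.

2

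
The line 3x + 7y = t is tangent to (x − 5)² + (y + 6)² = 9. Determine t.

For a tangent, require d(centre, line) = r = 3.
|3·5 + 7·(−6) − t| / √58 = 3
|t − (−27)| = 3√58.

t = −27 ± 3√58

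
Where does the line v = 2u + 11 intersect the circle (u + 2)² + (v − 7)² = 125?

From the line, v = 2u + 11. Substituting:
5u² + 20u − 105 = 0  ⟹  u² + 4u − 21 = 0
u = 3 or u = −7, giving (3, 17) and (−7, −3).

(−7, −3) and (3, 17)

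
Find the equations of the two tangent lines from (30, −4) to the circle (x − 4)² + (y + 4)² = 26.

A line y − (−4) = m(x − (30)) is tangent when its distance from (4, −4) is √26:
(−26m − (0))² = 26(m² + 1)
25m² − 1 = 0, so m = −1/5 or m = 1/5.
With m = −1/5: x + 5y = 10. With m = 1/5: x − 5y = 50.

x + 5y = 10 and x − 5y = 50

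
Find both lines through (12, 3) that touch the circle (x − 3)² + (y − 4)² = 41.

5x + 4y = 72 and 4x − 5y = 33

Let a tangent through (12, 3) have slope m. Its distance from (3, 4) must equal √41:
(−9m − (1))² = 41(m² + 1)
20m² + 9m − 20 = 0, so m = −5/4 or m = 4/5.
With m = −5/4: 5x + 4y = 72. With m = 4/5: 4x − 5y = 33.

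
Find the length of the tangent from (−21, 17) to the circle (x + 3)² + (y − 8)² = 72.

3√37

With centre O = (−3, 8), |OP|² = 405 and r² = 72.
By the tangent–radius right angle, tangent length = √(|PO|² − r²) = √333 = 3√37.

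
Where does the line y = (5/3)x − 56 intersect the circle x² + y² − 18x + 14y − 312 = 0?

(18, −26) and (30, −6)

From the line, y = (−168 + 5x)/3. Substituting:
34x² − 1632x + 18360 = 0  ⟹  x² − 48x + 540 = 0
x = 30 or x = 18, giving (30, −6) and (18, −26).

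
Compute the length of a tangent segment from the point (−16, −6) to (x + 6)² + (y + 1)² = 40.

With centre O = (−6, −1), |OP|² = 125 and r² = 40.
The tangent meets the radius at right angles, so tangent² = |PO|² − r² = 125 − 40 = 85.

√85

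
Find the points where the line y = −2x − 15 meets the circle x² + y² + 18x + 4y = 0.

From the line, y = −2x − 15. Substituting:
5x² + 70x + 165 = 0  ⟹  x² + 14x + 33 = 0
x = −3 or x = −11, giving (−3, −9) and (−11, 7).

(−11, 7) and (−3, −9)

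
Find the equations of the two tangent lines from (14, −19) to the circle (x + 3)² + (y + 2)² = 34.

A line y − (−19) = m(x − (14)) is tangent when its distance from (−3, −2) is √34:
(−17m − (17))² = 34(m² + 1)
15m² + 34m + 15 = 0, so m = −3/5 or m = −5/3.
Through (14, −19) these give 3x + 5y = −53 and 5x + 3y = 13.

3x + 5y = −53 and 5x + 3y = 13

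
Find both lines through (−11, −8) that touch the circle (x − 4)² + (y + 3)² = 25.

3x − 4y = −1 and y = −8

A line y − (−8) = m(x − (−11)) is tangent when its distance from (4, −3) is 5:
[m·(15) − (5)]² = 25(m² + 1)
4m² − 3m = 0, so m = 3/4 or m = 0.
Through (−11, −8) these give 3x − 4y = −1 and y = −8.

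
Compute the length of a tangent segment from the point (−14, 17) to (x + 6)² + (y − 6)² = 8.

√177

Centre (−6, 6), r² = 8. |PO|² = (−8)² + (11)² = 185.
Power of the point: PT² = |PO|² − r² = 177, so PT = √177.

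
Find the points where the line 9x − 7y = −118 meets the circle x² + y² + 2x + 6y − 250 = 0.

Express y = (118 + 9x)/7 and substitute into the circle:
130x² + 2600x + 6630 = 0  ⟹  x² + 20x + 51 = 0
x = −3 or x = −17, giving (−3, 13) and (−17, −5).

(−17, −5) and (−3, 13)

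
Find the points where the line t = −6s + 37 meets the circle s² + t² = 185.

Express t = −6s + 37 and substitute into the circle:
37s² − 444s + 1184 = 0  ⟹  s² − 12s + 32 = 0
s = 8 or s = 4, giving (8, −11) and (4, 13).

(4, 13) and (8, −11)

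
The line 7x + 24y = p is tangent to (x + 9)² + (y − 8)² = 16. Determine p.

p = 29 or p = 229

For a tangent, require d(centre, line) = r = 4.
|7·(−9) + 24·8 − p| / √625 = 4
|p − (129)| = 4·25, so p = 229 or p = 29.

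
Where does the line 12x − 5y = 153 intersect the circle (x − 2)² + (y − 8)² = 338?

(9, −9) and (19, 15)

From the line, y = (−153 + 12x)/5. Substituting:
169x² − 4732x + 28899 = 0  ⟹  x² − 28x + 171 = 0
x = 19 or x = 9, giving (19, 15) and (9, −9).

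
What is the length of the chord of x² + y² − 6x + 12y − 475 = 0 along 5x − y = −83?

From the line, y = 5x + 83. Substituting:
26x² + 884x + 7410 = 0  ⟹  x² + 34x + 285 = 0
x = −15 or x = −19, giving (−15, 8) and (−19, −12).
|(−15, 8) − (−19, −12)| = √((4)² + (20)²) = 4√26.

4√26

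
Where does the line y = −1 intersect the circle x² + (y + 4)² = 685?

Substitute y = −1:
x² − 676 = 0
x = 26 or x = −26, giving (26, −1) and (−26, −1).

(−26, −1) and (26, −1)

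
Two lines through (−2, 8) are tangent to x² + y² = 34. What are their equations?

3x + 5y = 34 and 5x − 3y = −34

Let a tangent through (−2, 8) have slope m. Its distance from (0, 0) must equal √34:
[m·(2) − (−8)]² = 34(m² + 1)
15m² − 16m − 15 = 0, so m = −3/5 or m = 5/3.
Through (−2, 8) these give 3x + 5y = 34 and 5x − 3y = −34.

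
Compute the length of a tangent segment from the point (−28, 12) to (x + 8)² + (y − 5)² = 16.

With centre O = (−8, 5), |OP|² = 449 and r² = 16.
By the tangent–radius right angle, tangent length = √(|PO|² − r²) = √433.

√433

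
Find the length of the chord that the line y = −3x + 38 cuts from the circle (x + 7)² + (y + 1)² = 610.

10√10

The distance from (−7, −1) to the line is 60/√10, and r² = 610.
Half the chord is √(r² − d²) = √(250), so the full chord is 10√10.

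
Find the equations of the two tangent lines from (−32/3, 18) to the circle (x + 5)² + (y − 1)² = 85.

9x − 2y = −132 and 6x + 7y = 62

Write the tangent as mx − y + (18 − m·(−32/3)) = 0 and set its distance from the centre to √85:
(17/3m − (−17))² = 85(m² + 1)
14m² − 51m − 54 = 0, so m = 9/2 or m = −6/7.
Through (−32/3, 18) these give 9x − 2y = −132 and 6x + 7y = 62.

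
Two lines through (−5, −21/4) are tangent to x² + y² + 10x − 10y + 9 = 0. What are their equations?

5x − 4y = −4 and 5x + 4y = −46

A line y − (−21/4) = m(x − (−5)) is tangent when its distance from (−5, 5) is √41:
[m·(0) − (41/4)]² = 41(m² + 1)
16m² − 25 = 0, so m = 5/4 or m = −5/4.
With m = 5/4: 5x − 4y = −4. With m = −5/4: 5x + 4y = −46.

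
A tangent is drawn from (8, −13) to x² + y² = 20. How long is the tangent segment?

√213

With centre O = (0, 0), |OP|² = 233 and r² = 20.
The tangent meets the radius at right angles, so tangent² = |PO|² − r² = 233 − 20 = 213.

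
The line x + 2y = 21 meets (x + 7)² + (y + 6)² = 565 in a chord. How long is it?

The distance from (−7, −6) to the line is 40/√5, and r² = 565.
Half the chord is √(r² − d²) = √(245), so the full chord is 14√5.

14√5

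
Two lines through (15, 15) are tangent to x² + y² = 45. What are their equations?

A line y − (15) = m(x − (15)) is tangent when its distance from (0, 0) is 3√5:
(−15m − (−15))² = 45(m² + 1)
2m² − 5m + 2 = 0, so m = 1/2 or m = 2.
With m = 1/2: x − 2y = −15. With m = 2: 2x − y = 15.

x − 2y = −15 and 2x − y = 15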